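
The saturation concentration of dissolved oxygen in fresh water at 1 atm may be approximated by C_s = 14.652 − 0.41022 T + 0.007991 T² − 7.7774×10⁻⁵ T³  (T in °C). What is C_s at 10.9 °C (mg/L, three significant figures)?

C_s = 14.652 − 0.41022×10.9 + 0.007991×10.9² − 7.7774×10⁻⁵×10.9³ = 11.03 mg/L.

C_s ≈ 11.0 mg/L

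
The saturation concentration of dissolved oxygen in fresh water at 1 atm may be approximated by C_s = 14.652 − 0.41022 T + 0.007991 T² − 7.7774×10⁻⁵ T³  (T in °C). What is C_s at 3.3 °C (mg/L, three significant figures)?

C_s = 14.652 − 0.41022×3.3 + 0.007991×3.3² − 7.7774×10⁻⁵×3.3³ = 13.38 mg/L.

C_s ≈ 13.4 mg/L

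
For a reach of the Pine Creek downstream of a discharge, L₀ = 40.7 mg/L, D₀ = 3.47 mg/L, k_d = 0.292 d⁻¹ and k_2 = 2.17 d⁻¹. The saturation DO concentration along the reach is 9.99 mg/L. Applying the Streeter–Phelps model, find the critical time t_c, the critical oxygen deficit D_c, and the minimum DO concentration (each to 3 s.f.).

t_c ≈ 0.645 d; D_c ≈ 4.54 mg/L; min DO ≈ 5.45 mg/L

At the critical point dD/dt = 0, so k_d L₀ e^(−k_d t) = k_2 D. Substituting D(t) from the Streeter–Phelps equation and solving for t gives
t_c = ln[(k_2/k_d)(1 − D₀(k_2−k_d)/(k_d L₀))] / (k_2−k_d).
Here k_2−k_d = 1.878 d⁻¹ and 1 − D₀(k_2−k_d)/(k_d L₀) = 1 − 3.47×1.878/(0.292×40.7) = 0.4517, so
t_c = ln(7.432 × 0.4517) / 1.878 = 1.211 / 1.878 = 0.6448 d.
D_c = (k_d/k_2) L₀ e^(−k_d t_c) = (0.292/2.17) × 40.7 × e^(−0.292×0.6448) = 0.1346 × 40.7 × 0.8284 = 4.537 mg/L.
Minimum DO = C_s − D_c = 9.99 − 4.537 = 5.453 mg/L.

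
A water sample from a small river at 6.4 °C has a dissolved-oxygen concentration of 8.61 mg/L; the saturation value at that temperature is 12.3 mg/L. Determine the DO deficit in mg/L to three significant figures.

D = C_s − C = 12.3 − 8.61 = 3.69 mg/L.

D ≈ 3.69 mg/L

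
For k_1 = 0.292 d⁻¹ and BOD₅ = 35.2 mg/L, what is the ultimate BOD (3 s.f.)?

BOD₅ = L₀(1 − e^(−5k_1)) ⇒ L₀ = BOD₅ / (1 − e^(−5×0.292))
= 35.2 / (1 − 0.2322) = 35.2 / 0.7678 = 45.85 mg/L.

L₀ ≈ 45.8 mg/L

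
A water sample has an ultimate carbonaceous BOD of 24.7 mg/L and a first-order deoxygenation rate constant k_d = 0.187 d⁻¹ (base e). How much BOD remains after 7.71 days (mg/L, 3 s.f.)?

L_t = L₀ e^(−k_d t) = 24.7 × e^(−0.187×7.71) = 24.7 × 0.2365 = 5.842 mg/L.

L ≈ 5.84 mg/L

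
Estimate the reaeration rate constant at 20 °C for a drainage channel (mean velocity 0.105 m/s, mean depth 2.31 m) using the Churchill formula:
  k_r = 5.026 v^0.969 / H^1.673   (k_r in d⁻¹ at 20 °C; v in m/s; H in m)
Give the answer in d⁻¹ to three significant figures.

k_r ≈ 0.139 d⁻¹

k_r = 5.026 × 0.105^0.969 / 2.31^1.673 = 5.026 × 0.1126 / 4.058 = 0.1395 d⁻¹.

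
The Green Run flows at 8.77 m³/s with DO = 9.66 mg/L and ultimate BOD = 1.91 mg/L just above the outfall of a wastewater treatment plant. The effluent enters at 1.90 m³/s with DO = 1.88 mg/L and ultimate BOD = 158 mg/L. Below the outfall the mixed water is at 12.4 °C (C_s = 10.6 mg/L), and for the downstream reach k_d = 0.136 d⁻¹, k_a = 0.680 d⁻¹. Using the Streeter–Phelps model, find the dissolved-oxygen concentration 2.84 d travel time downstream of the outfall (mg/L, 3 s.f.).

DO ≈ 6.29 mg/L

Mixed DO = (8.77×9.66 + 1.90×1.88)/(8.77+1.90) = 88.29/10.67 = 8.275 mg/L.
Mixed L₀ = (8.77×1.91 + 1.90×158)/(10.67) = 317.0/10.67 = 29.70 mg/L.
Initial deficit D₀ = C_s − DO₀ = 10.6 − 8.275 = 2.325 mg/L.
D(2.84) = [0.136×29.70/(0.680−0.136)](e^(−0.136×2.84) − e^(−0.680×2.84)) + 2.325 e^(−0.680×2.84)
= 7.426 × (0.6796 − 0.1450) + 2.325 × 0.1450 = 4.307 mg/L.
DO = 10.6 − 4.307 = 6.293 mg/L.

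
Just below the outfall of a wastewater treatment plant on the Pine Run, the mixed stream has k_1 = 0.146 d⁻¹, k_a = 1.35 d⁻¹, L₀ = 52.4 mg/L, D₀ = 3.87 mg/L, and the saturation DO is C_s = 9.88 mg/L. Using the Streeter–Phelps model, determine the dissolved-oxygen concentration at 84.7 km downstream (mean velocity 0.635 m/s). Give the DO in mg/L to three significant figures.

DO ≈ 5.12 mg/L

Travel time t = x/v = 84.7 km / (0.635 m/s) = 84700 m / 0.635 m/s = 133400 s = 1.544 d.
k_1 L₀/(k_a−k_1) = 0.146×52.4/(1.35−0.146) = 7.650/1.204 = 6.354 mg/L.
e^(−k_1 t) = e^(−0.146×1.544) = 0.7982; e^(−k_a t) = e^(−1.35×1.544) = 0.1244.
D = 6.354 × (0.7982 − 0.1244) + 3.87 × 0.1244 = 4.281 + 0.4815 = 4.763 mg/L.
DO = C_s − D = 9.88 − 4.763 = 5.117 mg/L.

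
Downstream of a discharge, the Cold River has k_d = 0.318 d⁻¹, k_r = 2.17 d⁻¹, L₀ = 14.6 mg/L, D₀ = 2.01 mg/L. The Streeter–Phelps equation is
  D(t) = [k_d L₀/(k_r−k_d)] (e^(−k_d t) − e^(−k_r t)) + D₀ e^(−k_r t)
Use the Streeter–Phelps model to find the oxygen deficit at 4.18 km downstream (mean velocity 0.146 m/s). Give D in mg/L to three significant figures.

Travel time t = x/v = 4.18 km / (0.146 m/s) = 4180 m / 0.146 m/s = 28630 s = 0.3314 d.
k_d L₀/(k_r−k_d) = 0.318×14.6/(2.17−0.318) = 4.643/1.852 = 2.507 mg/L.
e^(−k_d t) = e^(−0.318×0.3314) = 0.9000; e^(−k_r t) = e^(−2.17×0.3314) = 0.4872.
D = 2.507 × (0.9000 − 0.4872) + 2.01 × 0.4872 = 1.035 + 0.9793 = 2.014 mg/L.

D ≈ 2.01 mg/L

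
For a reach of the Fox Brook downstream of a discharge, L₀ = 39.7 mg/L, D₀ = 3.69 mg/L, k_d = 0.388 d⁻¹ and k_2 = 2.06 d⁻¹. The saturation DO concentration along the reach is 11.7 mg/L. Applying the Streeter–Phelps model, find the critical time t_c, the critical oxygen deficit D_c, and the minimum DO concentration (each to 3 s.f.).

With k_2/k_d = 5.309 and 1 − D₀(k_2−k_d)/(k_d L₀) = 0.5995,
t_c = ln(5.309 × 0.5995) / (2.06 − 0.388) = ln(3.183) / 1.672 = 1.158/1.672 = 0.6924 d.
D_c = (k_d/k_2) L₀ e^(−k_d t_c) = (0.388/2.06) × 39.7 × e^(−0.388×0.6924) = 0.1883 × 39.7 × 0.7644 = 5.716 mg/L.
Minimum DO = C_s − D_c = 11.7 − 5.716 = 5.984 mg/L.

t_c ≈ 0.692 d; D_c ≈ 5.72 mg/L; min DO ≈ 5.98 mg/L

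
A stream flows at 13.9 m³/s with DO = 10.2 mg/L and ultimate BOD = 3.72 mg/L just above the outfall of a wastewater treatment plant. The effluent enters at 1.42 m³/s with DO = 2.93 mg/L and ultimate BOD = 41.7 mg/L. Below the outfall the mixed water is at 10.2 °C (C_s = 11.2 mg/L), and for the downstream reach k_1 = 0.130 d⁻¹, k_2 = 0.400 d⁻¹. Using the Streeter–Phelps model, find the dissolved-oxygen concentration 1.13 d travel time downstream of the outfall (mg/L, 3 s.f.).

Mixed DO = (13.9×10.2 + 1.42×2.93)/(13.9+1.42) = 145.9/15.32 = 9.526 mg/L.
Mixed L₀ = (13.9×3.72 + 1.42×41.7)/(15.32) = 110.9/15.32 = 7.240 mg/L.
Initial deficit D₀ = C_s − DO₀ = 11.2 − 9.526 = 1.674 mg/L.
D(1.13) = [0.130×7.240/(0.400−0.130)](e^(−0.130×1.13) − e^(−0.400×1.13)) + 1.674 e^(−0.400×1.13)
= 3.486 × (0.8634 − 0.6364) + 1.674 × 0.6364 = 1.857 mg/L.
DO = 11.2 − 1.857 = 9.343 mg/L.

DO ≈ 9.34 mg/L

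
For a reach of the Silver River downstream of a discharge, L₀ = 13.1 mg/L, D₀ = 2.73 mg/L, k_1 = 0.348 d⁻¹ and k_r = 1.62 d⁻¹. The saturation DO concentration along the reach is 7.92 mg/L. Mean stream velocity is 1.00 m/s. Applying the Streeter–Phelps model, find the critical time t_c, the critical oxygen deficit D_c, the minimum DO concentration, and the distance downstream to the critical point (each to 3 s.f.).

t_c ≈ 0.0815 d; D_c ≈ 2.74 mg/L; min DO ≈ 5.18 mg/L; x_c ≈ 7.04 km

At the critical point dD/dt = 0, so k_1 L₀ e^(−k_1 t) = k_r D. Substituting D(t) from the Streeter–Phelps equation and solving for t gives
t_c = ln[(k_r/k_1)(1 − D₀(k_r−k_1)/(k_1 L₀))] / (k_r−k_1).
Here k_r−k_1 = 1.272 d⁻¹ and 1 − D₀(k_r−k_1)/(k_1 L₀) = 1 − 2.73×1.272/(0.348×13.1) = 0.2383, so
t_c = ln(4.655 × 0.2383) / 1.272 = 0.1036 / 1.272 = 0.08148 d.
D_c = (k_1/k_r) L₀ e^(−k_1 t_c) = (0.348/1.62) × 13.1 × e^(−0.348×0.08148) = 0.2148 × 13.1 × 0.9720 = 2.735 mg/L.
Minimum DO = C_s − D_c = 7.92 − 2.735 = 5.185 mg/L.
x_c = v t_c = 1.00 m/s × 0.08148 d × 86400 s/d = 7040 m ≈ 7.04 km.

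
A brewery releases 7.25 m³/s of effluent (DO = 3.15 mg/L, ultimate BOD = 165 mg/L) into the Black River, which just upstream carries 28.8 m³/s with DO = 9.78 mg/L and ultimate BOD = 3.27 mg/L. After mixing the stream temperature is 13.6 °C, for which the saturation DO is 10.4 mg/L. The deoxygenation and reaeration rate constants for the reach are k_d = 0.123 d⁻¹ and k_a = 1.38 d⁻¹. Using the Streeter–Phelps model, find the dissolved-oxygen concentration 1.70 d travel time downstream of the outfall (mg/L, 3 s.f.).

Mixed DO = (28.8×9.78 + 7.25×3.15)/(28.8+7.25) = 304.5/36.05 = 8.447 mg/L.
Mixed L₀ = (28.8×3.27 + 7.25×165)/(36.05) = 1290/36.05 = 35.80 mg/L.
Initial deficit D₀ = C_s − DO₀ = 10.4 − 8.447 = 1.953 mg/L.
D(1.70) = [0.123×35.80/(1.38−0.123)](e^(−0.123×1.70) − e^(−1.38×1.70)) + 1.953 e^(−1.38×1.70)
= 3.503 × (0.8113 − 0.09575) + 1.953 × 0.09575 = 2.693 mg/L.
DO = 10.4 − 2.693 = 7.707 mg/L.

DO ≈ 7.71 mg/L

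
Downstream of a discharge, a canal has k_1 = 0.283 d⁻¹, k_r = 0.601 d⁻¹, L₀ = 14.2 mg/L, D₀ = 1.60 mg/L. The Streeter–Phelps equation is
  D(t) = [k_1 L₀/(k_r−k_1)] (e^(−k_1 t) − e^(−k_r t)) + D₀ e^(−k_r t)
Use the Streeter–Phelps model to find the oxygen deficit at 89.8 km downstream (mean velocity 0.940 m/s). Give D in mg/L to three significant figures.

Travel time t = x/v = 89.8 km / (0.940 m/s) = 89800 m / 0.940 m/s = 95530 s = 1.106 d.
k_1 L₀/(k_r−k_1) = 0.283×14.2/(0.601−0.283) = 4.019/0.3180 = 12.64 mg/L.
e^(−k_1 t) = e^(−0.283×1.106) = 0.7313; e^(−k_r t) = e^(−0.601×1.106) = 0.5145.
D = 12.64 × (0.7313 − 0.5145) + 1.60 × 0.5145 = 2.740 + 0.8232 = 3.563 mg/L.

D ≈ 3.56 mg/L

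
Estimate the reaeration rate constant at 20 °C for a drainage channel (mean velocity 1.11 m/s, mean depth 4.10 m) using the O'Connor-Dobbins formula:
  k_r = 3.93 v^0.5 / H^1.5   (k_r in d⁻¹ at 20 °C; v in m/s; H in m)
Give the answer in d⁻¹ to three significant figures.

k_r ≈ 0.499 d⁻¹

k_r = 3.93 × 1.11^0.5 / 4.10^1.5 = 3.93 × 1.054 / 8.302 = 0.4987 d⁻¹.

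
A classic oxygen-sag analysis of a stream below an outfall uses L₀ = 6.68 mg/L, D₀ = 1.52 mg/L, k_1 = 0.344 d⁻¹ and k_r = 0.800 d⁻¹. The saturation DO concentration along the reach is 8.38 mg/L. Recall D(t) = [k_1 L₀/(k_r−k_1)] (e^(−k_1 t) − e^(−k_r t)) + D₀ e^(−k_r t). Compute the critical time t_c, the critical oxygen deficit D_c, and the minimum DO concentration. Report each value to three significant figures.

With k_r/k_1 = 2.326 and 1 − D₀(k_r−k_1)/(k_1 L₀) = 0.6984,
t_c = ln(2.326 × 0.6984) / (0.800 − 0.344) = ln(1.624) / 0.4560 = 0.4850/0.4560 = 1.064 d.
D_c = (k_1/k_r) L₀ e^(−k_1 t_c) = (0.344/0.800) × 6.68 × e^(−0.344×1.064) = 0.4300 × 6.68 × 0.6936 = 1.992 mg/L.
Minimum DO = C_s − D_c = 8.38 − 1.992 = 6.388 mg/L.

t_c ≈ 1.06 d; D_c ≈ 1.99 mg/L; min DO ≈ 6.39 mg/L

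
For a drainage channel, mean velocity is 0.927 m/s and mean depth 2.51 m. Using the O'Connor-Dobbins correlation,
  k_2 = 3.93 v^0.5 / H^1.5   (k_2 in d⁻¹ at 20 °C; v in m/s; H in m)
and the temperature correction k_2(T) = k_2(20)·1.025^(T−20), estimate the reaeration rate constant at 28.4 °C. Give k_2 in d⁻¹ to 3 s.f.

k_2 ≈ 1.17 d⁻¹

k_2(20) = 3.93 × 0.927^0.5 / 2.51^1.5 = 3.93 × 0.9628 / 3.977 = 0.9515 d⁻¹.
k_2(28.4) = 0.9515 × 1.025^(28.4−20) = 0.9515 × 1.230 = 1.171 d⁻¹.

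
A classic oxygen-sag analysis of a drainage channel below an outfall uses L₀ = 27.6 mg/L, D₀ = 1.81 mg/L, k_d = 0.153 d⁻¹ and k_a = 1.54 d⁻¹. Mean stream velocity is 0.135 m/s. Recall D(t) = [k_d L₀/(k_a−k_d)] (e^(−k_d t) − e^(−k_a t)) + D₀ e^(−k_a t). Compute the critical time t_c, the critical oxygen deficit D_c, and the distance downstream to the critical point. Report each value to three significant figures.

t_c ≈ 1.01 d; D_c ≈ 2.35 mg/L; x_c ≈ 11.8 km

With k_a/k_d = 10.07 and 1 − D₀(k_a−k_d)/(k_d L₀) = 0.4055,
t_c = ln(10.07 × 0.4055) / (1.54 − 0.153) = ln(4.081) / 1.387 = 1.406/1.387 = 1.014 d.
D_c = (k_d/k_a) L₀ e^(−k_d t_c) = (0.153/1.54) × 27.6 × e^(−0.153×1.014) = 0.09935 × 27.6 × 0.8563 = 2.348 mg/L.
x_c = v t_c = 0.135 m/s × 1.014 d × 86400 s/d = 11830 m ≈ 11.8 km.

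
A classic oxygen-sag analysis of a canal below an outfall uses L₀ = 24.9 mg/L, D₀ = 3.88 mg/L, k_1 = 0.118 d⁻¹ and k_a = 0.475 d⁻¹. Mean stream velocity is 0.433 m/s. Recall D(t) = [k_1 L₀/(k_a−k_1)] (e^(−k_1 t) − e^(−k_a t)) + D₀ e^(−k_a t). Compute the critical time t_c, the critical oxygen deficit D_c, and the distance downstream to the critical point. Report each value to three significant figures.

t_c = [1/(k_a−k_1)] ln[(k_a/k_1)(1 − D₀(k_a−k_1)/(k_1 L₀))]
= [1/(0.475−0.118)] ln[(0.475/0.118)(1 − 3.88×0.3570/(0.118×24.9))]
= (1/0.3570) ln[4.025 × 0.5286] = 2.801 × ln(2.128) = 2.801 × 0.7550 = 2.115 d.
L(t_c) = L₀ e^(−k_1 t_c) = 24.9 × 0.7791 = 19.40 mg/L, and at the critical point k_a D_c = k_1 L, so D_c = (0.118/0.475) × 19.40 = 4.819 mg/L.
x_c = v t_c = 0.433 m/s × 2.115 d × 86400 s/d = 79120 m ≈ 79.1 km.

t_c ≈ 2.11 d; D_c ≈ 4.82 mg/L; x_c ≈ 79.1 km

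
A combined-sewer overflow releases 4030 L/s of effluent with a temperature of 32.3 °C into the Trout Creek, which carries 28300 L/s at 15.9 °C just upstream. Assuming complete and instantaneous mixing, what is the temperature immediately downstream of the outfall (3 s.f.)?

17.9 °C

Flow-weighted mixing: C = (Q_r C_r + Q_w C_w)/(Q_r + Q_w)
= (28300×15.9 + 4030×32.3)/(28300 + 4030) = 580100/32330 = 17.94 °C.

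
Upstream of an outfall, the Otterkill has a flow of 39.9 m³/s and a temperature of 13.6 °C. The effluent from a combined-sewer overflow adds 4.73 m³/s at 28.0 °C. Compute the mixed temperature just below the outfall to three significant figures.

15.1 °C

Flow-weighted mixing: C = (Q_r C_r + Q_w C_w)/(Q_r + Q_w)
= (39.9×13.6 + 4.73×28.0)/(39.9 + 4.73) = 675.1/44.63 = 15.13 °C.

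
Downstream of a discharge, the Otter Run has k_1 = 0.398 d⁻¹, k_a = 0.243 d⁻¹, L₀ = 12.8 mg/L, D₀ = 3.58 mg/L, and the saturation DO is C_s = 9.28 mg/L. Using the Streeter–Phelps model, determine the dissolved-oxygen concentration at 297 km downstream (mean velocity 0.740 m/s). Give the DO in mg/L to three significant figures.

Travel time t = x/v = 297 km / (0.740 m/s) = 297000 m / 0.740 m/s = 401400 s = 4.645 d.
k_1 L₀/(k_a−k_1) = 0.398×12.8/(0.243−0.398) = 5.094/-0.1550 = -32.87 mg/L.
e^(−k_1 t) = e^(−0.398×4.645) = 0.1574; e^(−k_a t) = e^(−0.243×4.645) = 0.3234.
D = -32.87 × (0.1574 − 0.3234) + 3.58 × 0.3234 = 5.456 + 1.158 = 6.614 mg/L.
DO = C_s − D = 9.28 − 6.614 = 2.666 mg/L.

DO ≈ 2.67 mg/L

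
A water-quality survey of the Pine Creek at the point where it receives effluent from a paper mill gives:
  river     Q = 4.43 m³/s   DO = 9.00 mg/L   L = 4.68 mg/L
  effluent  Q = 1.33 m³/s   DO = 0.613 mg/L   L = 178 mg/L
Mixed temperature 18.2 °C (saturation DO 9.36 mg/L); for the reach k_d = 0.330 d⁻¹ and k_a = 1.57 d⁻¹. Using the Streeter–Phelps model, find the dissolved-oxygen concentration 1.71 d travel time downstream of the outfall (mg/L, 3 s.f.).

DO ≈ 3.25 mg/L

Mixed DO = (4.43×9.00 + 1.33×0.613)/(4.43+1.33) = 40.69/5.760 = 7.063 mg/L.
Mixed L₀ = (4.43×4.68 + 1.33×178)/(5.760) = 257.5/5.760 = 44.70 mg/L.
Initial deficit D₀ = C_s − DO₀ = 9.36 − 7.063 = 2.297 mg/L.
D(1.71) = [0.330×44.70/(1.57−0.330)](e^(−0.330×1.71) − e^(−1.57×1.71)) + 2.297 e^(−1.57×1.71)
= 11.90 × (0.5688 − 0.06824) + 2.297 × 0.06824 = 6.111 mg/L.
DO = 9.36 − 6.111 = 3.249 mg/L.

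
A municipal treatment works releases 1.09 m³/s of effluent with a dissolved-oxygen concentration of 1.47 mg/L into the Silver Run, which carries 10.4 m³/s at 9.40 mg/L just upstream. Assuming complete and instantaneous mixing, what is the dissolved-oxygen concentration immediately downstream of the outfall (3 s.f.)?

Flow-weighted mixing: C = (Q_r C_r + Q_w C_w)/(Q_r + Q_w)
= (10.4×9.40 + 1.09×1.47)/(10.4 + 1.09) = 99.36/11.49 = 8.648 mg/L.

8.65 mg/L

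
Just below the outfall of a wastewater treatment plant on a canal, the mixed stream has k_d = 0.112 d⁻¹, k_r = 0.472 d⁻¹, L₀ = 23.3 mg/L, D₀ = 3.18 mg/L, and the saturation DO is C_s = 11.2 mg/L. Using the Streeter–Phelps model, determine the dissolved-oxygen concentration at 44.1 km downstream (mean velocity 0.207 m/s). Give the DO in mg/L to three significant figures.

DO ≈ 6.97 mg/L

Travel time t = x/v = 44.1 km / (0.207 m/s) = 44100 m / 0.207 m/s = 213000 s = 2.466 d.
k_d L₀/(k_r−k_d) = 0.112×23.3/(0.472−0.112) = 2.610/0.3600 = 7.249 mg/L.
e^(−k_d t) = e^(−0.112×2.466) = 0.7587; e^(−k_r t) = e^(−0.472×2.466) = 0.3123.
D = 7.249 × (0.7587 − 0.3123) + 3.18 × 0.3123 = 3.236 + 0.9931 = 4.229 mg/L.
DO = C_s − D = 11.2 − 4.229 = 6.971 mg/L.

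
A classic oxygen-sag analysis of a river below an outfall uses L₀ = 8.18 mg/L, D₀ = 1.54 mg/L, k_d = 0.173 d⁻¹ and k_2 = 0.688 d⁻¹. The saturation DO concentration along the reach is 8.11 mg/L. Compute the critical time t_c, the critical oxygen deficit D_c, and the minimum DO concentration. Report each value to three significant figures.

At the critical point dD/dt = 0, so k_d L₀ e^(−k_d t) = k_2 D. Substituting D(t) from the Streeter–Phelps equation and solving for t gives
t_c = ln[(k_2/k_d)(1 − D₀(k_2−k_d)/(k_d L₀))] / (k_2−k_d).
Here k_2−k_d = 0.5150 d⁻¹ and 1 − D₀(k_2−k_d)/(k_d L₀) = 1 − 1.54×0.5150/(0.173×8.18) = 0.4396, so
t_c = ln(3.977 × 0.4396) / 0.5150 = 0.5585 / 0.5150 = 1.085 d.
D_c = (k_d/k_2) L₀ e^(−k_d t_c) = (0.173/0.688) × 8.18 × e^(−0.173×1.085) = 0.2515 × 8.18 × 0.8289 = 1.705 mg/L.
Minimum DO = C_s − D_c = 8.11 − 1.705 = 6.405 mg/L.

t_c ≈ 1.08 d; D_c ≈ 1.71 mg/L; min DO ≈ 6.40 mg/L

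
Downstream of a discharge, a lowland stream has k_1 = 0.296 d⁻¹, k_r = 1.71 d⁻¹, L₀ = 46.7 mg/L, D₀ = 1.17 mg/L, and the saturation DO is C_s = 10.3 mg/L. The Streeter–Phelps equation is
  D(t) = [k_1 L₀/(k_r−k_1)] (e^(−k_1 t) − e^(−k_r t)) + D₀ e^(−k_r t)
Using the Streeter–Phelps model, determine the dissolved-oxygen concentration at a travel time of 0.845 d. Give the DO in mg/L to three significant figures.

DO ≈ 4.72 mg/L

k_1 L₀/(k_r−k_1) = 0.296×46.7/(1.71−0.296) = 13.82/1.414 = 9.776 mg/L.
e^(−k_1 t) = e^(−0.296×0.8450) = 0.7787; e^(−k_r t) = e^(−1.71×0.8450) = 0.2358.
D = 9.776 × (0.7787 − 0.2358) + 1.17 × 0.2358 = 5.308 + 0.2758 = 5.584 mg/L.
DO = C_s − D = 10.3 − 5.584 = 4.716 mg/L.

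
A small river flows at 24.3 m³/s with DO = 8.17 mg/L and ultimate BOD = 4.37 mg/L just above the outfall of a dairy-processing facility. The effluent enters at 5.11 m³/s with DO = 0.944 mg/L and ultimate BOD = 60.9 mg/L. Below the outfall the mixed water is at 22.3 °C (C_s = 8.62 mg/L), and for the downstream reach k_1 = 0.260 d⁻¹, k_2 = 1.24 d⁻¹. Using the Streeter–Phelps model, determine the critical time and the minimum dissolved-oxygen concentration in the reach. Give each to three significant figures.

t_c ≈ 0.979 d; minimum DO ≈ 6.31 mg/L

Mixed DO = (24.3×8.17 + 5.11×0.944)/(24.3+5.11) = 203.4/29.41 = 6.914 mg/L.
Mixed L₀ = (24.3×4.37 + 5.11×60.9)/(29.41) = 417.4/29.41 = 14.19 mg/L.
Initial deficit D₀ = C_s − DO₀ = 8.62 − 6.914 = 1.706 mg/L.
t_c = (1/0.9800) ln[(1.24/0.260)(1 − 1.706×0.9800/(0.260×14.19))] = 1.020 × ln(2.609) = 0.9785 d.
D_c = (0.260/1.24) × 14.19 × e^(−0.260×0.9785) = 0.2097 × 14.19 × 0.7754 = 2.307 mg/L.
Minimum DO = 8.62 − 2.307 = 6.313 mg/L.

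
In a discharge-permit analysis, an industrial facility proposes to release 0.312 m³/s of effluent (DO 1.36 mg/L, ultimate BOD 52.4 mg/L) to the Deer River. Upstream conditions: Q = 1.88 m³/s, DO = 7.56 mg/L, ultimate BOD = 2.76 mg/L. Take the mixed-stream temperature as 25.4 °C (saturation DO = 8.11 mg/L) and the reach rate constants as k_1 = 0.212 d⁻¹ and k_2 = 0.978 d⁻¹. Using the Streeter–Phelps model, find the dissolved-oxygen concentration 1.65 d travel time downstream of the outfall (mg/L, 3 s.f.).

DO ≈ 6.45 mg/L

Mixed DO = (1.88×7.56 + 0.312×1.36)/(1.88+0.312) = 14.64/2.192 = 6.678 mg/L.
Mixed L₀ = (1.88×2.76 + 0.312×52.4)/(2.192) = 21.54/2.192 = 9.826 mg/L.
Initial deficit D₀ = C_s − DO₀ = 8.11 − 6.678 = 1.432 mg/L.
D(1.65) = [0.212×9.826/(0.978−0.212)](e^(−0.212×1.65) − e^(−0.978×1.65)) + 1.432 e^(−0.978×1.65)
= 2.719 × (0.7048 − 0.1991) + 1.432 × 0.1991 = 1.660 mg/L.
DO = 8.11 − 1.660 = 6.450 mg/L.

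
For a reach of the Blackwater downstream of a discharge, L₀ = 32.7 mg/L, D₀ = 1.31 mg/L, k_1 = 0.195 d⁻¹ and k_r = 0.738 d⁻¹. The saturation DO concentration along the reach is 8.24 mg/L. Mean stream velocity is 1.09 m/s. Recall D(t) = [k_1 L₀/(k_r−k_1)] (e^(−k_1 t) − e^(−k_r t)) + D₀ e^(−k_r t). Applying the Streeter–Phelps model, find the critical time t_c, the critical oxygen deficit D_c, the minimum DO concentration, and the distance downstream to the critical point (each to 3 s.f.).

t_c = [1/(k_r−k_1)] ln[(k_r/k_1)(1 − D₀(k_r−k_1)/(k_1 L₀))]
= [1/(0.738−0.195)] ln[(0.738/0.195)(1 − 1.31×0.5430/(0.195×32.7))]
= (1/0.5430) ln[3.785 × 0.8884] = 1.842 × ln(3.362) = 1.842 × 1.213 = 2.233 d.
L(t_c) = L₀ e^(−k_1 t_c) = 32.7 × 0.6469 = 21.16 mg/L, and at the critical point k_r D_c = k_1 L, so D_c = (0.195/0.738) × 21.16 = 5.590 mg/L.
Minimum DO = C_s − D_c = 8.24 − 5.590 = 2.650 mg/L.
x_c = v t_c = 1.09 m/s × 2.233 d × 86400 s/d = 210300 m ≈ 210 km.

t_c ≈ 2.23 d; D_c ≈ 5.59 mg/L; min DO ≈ 2.65 mg/L; x_c ≈ 210 km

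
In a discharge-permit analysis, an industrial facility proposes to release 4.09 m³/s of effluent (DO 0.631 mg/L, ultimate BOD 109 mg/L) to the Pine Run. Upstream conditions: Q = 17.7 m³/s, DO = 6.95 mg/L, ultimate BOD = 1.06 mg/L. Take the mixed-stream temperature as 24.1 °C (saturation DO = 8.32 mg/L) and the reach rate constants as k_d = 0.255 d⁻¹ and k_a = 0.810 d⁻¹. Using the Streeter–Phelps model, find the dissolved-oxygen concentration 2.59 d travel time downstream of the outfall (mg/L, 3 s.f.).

DO ≈ 4.15 mg/L

Mixed DO = (17.7×6.95 + 4.09×0.631)/(17.7+4.09) = 125.6/21.79 = 5.764 mg/L.
Mixed L₀ = (17.7×1.06 + 4.09×109)/(21.79) = 464.6/21.79 = 21.32 mg/L.
Initial deficit D₀ = C_s − DO₀ = 8.32 − 5.764 = 2.556 mg/L.
D(2.59) = [0.255×21.32/(0.810−0.255)](e^(−0.255×2.59) − e^(−0.810×2.59)) + 2.556 e^(−0.810×2.59)
= 9.796 × (0.5166 − 0.1227) + 2.556 × 0.1227 = 4.172 mg/L.
DO = 8.32 − 4.172 = 4.148 mg/L.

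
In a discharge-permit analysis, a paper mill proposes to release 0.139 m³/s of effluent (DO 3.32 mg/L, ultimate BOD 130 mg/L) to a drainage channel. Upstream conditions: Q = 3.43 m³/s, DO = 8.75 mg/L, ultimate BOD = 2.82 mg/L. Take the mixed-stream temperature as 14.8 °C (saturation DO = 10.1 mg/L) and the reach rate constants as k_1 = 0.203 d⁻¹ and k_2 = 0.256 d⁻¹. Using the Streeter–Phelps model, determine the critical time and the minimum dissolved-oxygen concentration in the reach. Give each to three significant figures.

Mixed DO = (3.43×8.75 + 0.139×3.32)/(3.43+0.139) = 30.47/3.569 = 8.539 mg/L.
Mixed L₀ = (3.43×2.82 + 0.139×130)/(3.569) = 27.74/3.569 = 7.773 mg/L.
Initial deficit D₀ = C_s − DO₀ = 10.1 − 8.539 = 1.561 mg/L.
t_c = (1/0.05300) ln[(0.256/0.203)(1 − 1.561×0.05300/(0.203×7.773))] = 18.87 × ln(1.195) = 3.360 d.
D_c = (0.203/0.256) × 7.773 × e^(−0.203×3.360) = 0.7930 × 7.773 × 0.5055 = 3.116 mg/L.
Minimum DO = 10.1 − 3.116 = 6.984 mg/L.

t_c ≈ 3.36 d; minimum DO ≈ 6.98 mg/L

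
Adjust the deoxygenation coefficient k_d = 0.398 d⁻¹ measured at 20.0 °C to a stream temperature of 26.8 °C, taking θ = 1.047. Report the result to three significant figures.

k_d ≈ 0.544 d⁻¹

k_d(T₂) = k_d(T₁) · θ^(T₂−T₁) = 0.398 × 1.047^(26.8−20.0)
= 0.398 × 1.047^6.80 = 0.398 × 1.367 = 0.5439 d⁻¹.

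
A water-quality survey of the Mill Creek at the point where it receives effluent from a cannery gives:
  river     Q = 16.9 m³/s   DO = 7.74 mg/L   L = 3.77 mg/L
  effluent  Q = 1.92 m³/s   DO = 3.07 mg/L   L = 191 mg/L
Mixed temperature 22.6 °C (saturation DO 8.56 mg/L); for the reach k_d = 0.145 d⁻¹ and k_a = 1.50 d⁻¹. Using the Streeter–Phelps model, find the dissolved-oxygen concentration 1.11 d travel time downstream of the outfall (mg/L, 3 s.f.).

Mixed DO = (16.9×7.74 + 1.92×3.07)/(16.9+1.92) = 136.7/18.82 = 7.264 mg/L.
Mixed L₀ = (16.9×3.77 + 1.92×191)/(18.82) = 430.4/18.82 = 22.87 mg/L.
Initial deficit D₀ = C_s − DO₀ = 8.56 − 7.264 = 1.296 mg/L.
D(1.11) = [0.145×22.87/(1.50−0.145)](e^(−0.145×1.11) − e^(−1.50×1.11)) + 1.296 e^(−1.50×1.11)
= 2.447 × (0.8513 − 0.1892) + 1.296 × 0.1892 = 1.866 mg/L.
DO = 8.56 − 1.866 = 6.694 mg/L.

DO ≈ 6.69 mg/L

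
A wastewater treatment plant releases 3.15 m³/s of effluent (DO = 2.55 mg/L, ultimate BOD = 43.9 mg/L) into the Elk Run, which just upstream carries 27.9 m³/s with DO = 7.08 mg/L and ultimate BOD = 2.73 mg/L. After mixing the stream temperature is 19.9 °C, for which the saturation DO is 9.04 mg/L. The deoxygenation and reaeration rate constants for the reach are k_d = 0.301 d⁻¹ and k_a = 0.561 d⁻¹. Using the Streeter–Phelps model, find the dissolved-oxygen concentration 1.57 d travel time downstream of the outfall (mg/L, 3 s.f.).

DO ≈ 6.37 mg/L

Mixed DO = (27.9×7.08 + 3.15×2.55)/(27.9+3.15) = 205.6/31.05 = 6.620 mg/L.
Mixed L₀ = (27.9×2.73 + 3.15×43.9)/(31.05) = 214.5/31.05 = 6.907 mg/L.
Initial deficit D₀ = C_s − DO₀ = 9.04 − 6.620 = 2.420 mg/L.
D(1.57) = [0.301×6.907/(0.561−0.301)](e^(−0.301×1.57) − e^(−0.561×1.57)) + 2.420 e^(−0.561×1.57)
= 7.996 × (0.6234 − 0.4145) + 2.420 × 0.4145 = 2.673 mg/L.
DO = 9.04 − 2.673 = 6.367 mg/L.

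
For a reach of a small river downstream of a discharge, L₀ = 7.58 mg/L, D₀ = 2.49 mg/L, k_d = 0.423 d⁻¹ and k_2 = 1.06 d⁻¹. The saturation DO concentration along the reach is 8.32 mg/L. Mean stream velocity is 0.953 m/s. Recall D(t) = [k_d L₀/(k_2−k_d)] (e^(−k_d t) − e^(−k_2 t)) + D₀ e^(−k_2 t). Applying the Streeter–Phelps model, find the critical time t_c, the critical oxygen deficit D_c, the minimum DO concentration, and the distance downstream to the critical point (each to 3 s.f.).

t_c ≈ 0.371 d; D_c ≈ 2.59 mg/L; min DO ≈ 5.73 mg/L; x_c ≈ 30.5 km

t_c = [1/(k_2−k_d)] ln[(k_2/k_d)(1 − D₀(k_2−k_d)/(k_d L₀))]
= [1/(1.06−0.423)] ln[(1.06/0.423)(1 − 2.49×0.6370/(0.423×7.58))]
= (1/0.6370) ln[2.506 × 0.5053] = 1.570 × ln(1.266) = 1.570 × 0.2361 = 0.3706 d.
D_c = (k_d/k_2) L₀ e^(−k_d t_c) = (0.423/1.06) × 7.58 × e^(−0.423×0.3706) = 0.3991 × 7.58 × 0.8549 = 2.586 mg/L.
Minimum DO = C_s − D_c = 8.32 − 2.586 = 5.734 mg/L.
x_c = v t_c = 0.953 m/s × 0.3706 d × 86400 s/d = 30520 m ≈ 30.5 km.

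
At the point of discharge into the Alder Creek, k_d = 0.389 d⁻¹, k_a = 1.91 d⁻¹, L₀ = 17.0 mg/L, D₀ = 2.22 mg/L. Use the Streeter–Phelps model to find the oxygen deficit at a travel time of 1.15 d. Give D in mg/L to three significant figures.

D ≈ 2.54 mg/L

k_d L₀/(k_a−k_d) = 0.389×17.0/(1.91−0.389) = 6.613/1.521 = 4.348 mg/L.
e^(−k_d t) = e^(−0.389×1.150) = 0.6393; e^(−k_a t) = e^(−1.91×1.150) = 0.1112.
D = 4.348 × (0.6393 − 0.1112) + 2.22 × 0.1112 = 2.296 + 0.2468 = 2.543 mg/L.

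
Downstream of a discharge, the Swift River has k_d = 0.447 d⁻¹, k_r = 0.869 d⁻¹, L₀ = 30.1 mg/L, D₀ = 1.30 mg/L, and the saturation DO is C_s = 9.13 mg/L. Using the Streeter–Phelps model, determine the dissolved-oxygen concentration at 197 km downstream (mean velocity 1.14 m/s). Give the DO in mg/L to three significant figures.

DO ≈ 1.47 mg/L

Travel time t = x/v = 197 km / (1.14 m/s) = 197000 m / 1.14 m/s = 172800 s = 2.000 d.
k_d L₀/(k_r−k_d) = 0.447×30.1/(0.869−0.447) = 13.45/0.4220 = 31.88 mg/L.
e^(−k_d t) = e^(−0.447×2.000) = 0.4090; e^(−k_r t) = e^(−0.869×2.000) = 0.1759.
D = 31.88 × (0.4090 − 0.1759) + 1.30 × 0.1759 = 7.433 + 0.2286 = 7.662 mg/L.
DO = C_s − D = 9.13 − 7.662 = 1.468 mg/L.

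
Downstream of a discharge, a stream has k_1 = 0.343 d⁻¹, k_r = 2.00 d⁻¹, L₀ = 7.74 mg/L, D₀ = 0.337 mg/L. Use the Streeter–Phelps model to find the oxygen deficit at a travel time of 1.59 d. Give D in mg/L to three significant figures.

k_1 L₀/(k_r−k_1) = 0.343×7.74/(2.00−0.343) = 2.655/1.657 = 1.602 mg/L.
e^(−k_1 t) = e^(−0.343×1.590) = 0.5796; e^(−k_r t) = e^(−2.00×1.590) = 0.04159.
D = 1.602 × (0.5796 − 0.04159) + 0.337 × 0.04159 = 0.8620 + 0.01401 = 0.8761 mg/L.

D ≈ 0.876 mg/L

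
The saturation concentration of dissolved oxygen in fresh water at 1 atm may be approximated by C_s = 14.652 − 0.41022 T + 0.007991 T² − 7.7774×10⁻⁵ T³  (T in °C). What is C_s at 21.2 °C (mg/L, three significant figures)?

C_s = 14.652 − 0.41022×21.2 + 0.007991×21.2² − 7.7774×10⁻⁵×21.2³ = 8.806 mg/L.

C_s ≈ 8.81 mg/L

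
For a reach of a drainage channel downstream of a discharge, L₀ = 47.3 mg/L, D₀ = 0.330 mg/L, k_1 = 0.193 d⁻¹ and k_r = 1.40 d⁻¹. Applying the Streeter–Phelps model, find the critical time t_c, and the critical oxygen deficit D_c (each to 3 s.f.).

t_c ≈ 1.60 d; D_c ≈ 4.78 mg/L

t_c = [1/(k_r−k_1)] ln[(k_r/k_1)(1 − D₀(k_r−k_1)/(k_1 L₀))]
= [1/(1.40−0.193)] ln[(1.40/0.193)(1 − 0.330×1.207/(0.193×47.3))]
= (1/1.207) ln[7.254 × 0.9564] = 0.8285 × ln(6.937) = 0.8285 × 1.937 = 1.605 d.
D_c = (k_1/k_r) L₀ e^(−k_1 t_c) = (0.193/1.40) × 47.3 × e^(−0.193×1.605) = 0.1379 × 47.3 × 0.7337 = 4.784 mg/L.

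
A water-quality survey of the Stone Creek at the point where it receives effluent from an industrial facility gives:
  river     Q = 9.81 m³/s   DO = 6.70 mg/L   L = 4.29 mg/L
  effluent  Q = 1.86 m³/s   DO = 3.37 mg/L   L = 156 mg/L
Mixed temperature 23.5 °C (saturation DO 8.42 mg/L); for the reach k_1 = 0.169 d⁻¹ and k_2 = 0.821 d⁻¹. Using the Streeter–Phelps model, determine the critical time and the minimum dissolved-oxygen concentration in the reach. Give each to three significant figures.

t_c ≈ 1.87 d; minimum DO ≈ 4.14 mg/L

Mixed DO = (9.81×6.70 + 1.86×3.37)/(9.81+1.86) = 72.00/11.67 = 6.169 mg/L.
Mixed L₀ = (9.81×4.29 + 1.86×156)/(11.67) = 332.2/11.67 = 28.47 mg/L.
Initial deficit D₀ = C_s − DO₀ = 8.42 − 6.169 = 2.251 mg/L.
t_c = (1/0.6520) ln[(0.821/0.169)(1 − 2.251×0.6520/(0.169×28.47))] = 1.534 × ln(3.376) = 1.866 d.
D_c = (0.169/0.821) × 28.47 × e^(−0.169×1.866) = 0.2058 × 28.47 × 0.7295 = 4.275 mg/L.
Minimum DO = 8.42 − 4.275 = 4.145 mg/L.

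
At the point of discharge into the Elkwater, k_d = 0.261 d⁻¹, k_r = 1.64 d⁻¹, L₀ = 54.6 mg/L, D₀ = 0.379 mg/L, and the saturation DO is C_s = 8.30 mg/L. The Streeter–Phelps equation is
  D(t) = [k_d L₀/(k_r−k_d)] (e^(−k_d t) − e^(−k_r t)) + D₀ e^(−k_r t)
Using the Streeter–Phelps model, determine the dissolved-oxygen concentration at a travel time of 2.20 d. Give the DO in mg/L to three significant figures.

DO ≈ 2.75 mg/L

k_d L₀/(k_r−k_d) = 0.261×54.6/(1.64−0.261) = 14.25/1.379 = 10.33 mg/L.
e^(−k_d t) = e^(−0.261×2.200) = 0.5632; e^(−k_r t) = e^(−1.64×2.200) = 0.02711.
D = 10.33 × (0.5632 − 0.02711) + 0.379 × 0.02711 = 5.540 + 0.01027 = 5.550 mg/L.
DO = C_s − D = 8.30 − 5.550 = 2.750 mg/L.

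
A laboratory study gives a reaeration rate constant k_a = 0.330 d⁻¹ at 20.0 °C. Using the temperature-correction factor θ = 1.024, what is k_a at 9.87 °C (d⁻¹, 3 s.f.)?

k_a(T₂) = k_a(T₁) · θ^(T₂−T₁) = 0.330 × 1.024^(9.87−20.0)
= 0.330 × 1.024^-10.1 = 0.330 × 0.7864 = 0.2595 d⁻¹.

k_a ≈ 0.260 d⁻¹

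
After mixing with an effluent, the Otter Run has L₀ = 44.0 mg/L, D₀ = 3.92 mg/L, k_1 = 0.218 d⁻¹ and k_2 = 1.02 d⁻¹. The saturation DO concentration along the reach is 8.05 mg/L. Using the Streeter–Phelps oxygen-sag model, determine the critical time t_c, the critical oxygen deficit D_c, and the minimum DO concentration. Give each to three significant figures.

t_c = [1/(k_2−k_1)] ln[(k_2/k_1)(1 − D₀(k_2−k_1)/(k_1 L₀))]
= [1/(1.02−0.218)] ln[(1.02/0.218)(1 − 3.92×0.8020/(0.218×44.0))]
= (1/0.8020) ln[4.679 × 0.6722] = 1.247 × ln(3.145) = 1.247 × 1.146 = 1.429 d.
L(t_c) = L₀ e^(−k_1 t_c) = 44.0 × 0.7324 = 32.22 mg/L, and at the critical point k_2 D_c = k_1 L, so D_c = (0.218/1.02) × 32.22 = 6.887 mg/L.
Minimum DO = C_s − D_c = 8.05 − 6.887 = 1.163 mg/L.

t_c ≈ 1.43 d; D_c ≈ 6.89 mg/L; min DO ≈ 1.16 mg/L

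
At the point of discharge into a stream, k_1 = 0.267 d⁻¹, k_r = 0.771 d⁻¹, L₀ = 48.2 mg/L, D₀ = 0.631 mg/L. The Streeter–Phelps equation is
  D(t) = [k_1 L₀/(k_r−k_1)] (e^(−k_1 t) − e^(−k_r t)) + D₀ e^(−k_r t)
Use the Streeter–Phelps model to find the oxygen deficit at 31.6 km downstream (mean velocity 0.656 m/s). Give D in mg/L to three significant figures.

Travel time t = x/v = 31.6 km / (0.656 m/s) = 31600 m / 0.656 m/s = 48170 s = 0.5575 d.
k_1 L₀/(k_r−k_1) = 0.267×48.2/(0.771−0.267) = 12.87/0.5040 = 25.53 mg/L.
e^(−k_1 t) = e^(−0.267×0.5575) = 0.8617; e^(−k_r t) = e^(−0.771×0.5575) = 0.6506.
D = 25.53 × (0.8617 − 0.6506) + 0.631 × 0.6506 = 5.390 + 0.4105 = 5.801 mg/L.

D ≈ 5.80 mg/L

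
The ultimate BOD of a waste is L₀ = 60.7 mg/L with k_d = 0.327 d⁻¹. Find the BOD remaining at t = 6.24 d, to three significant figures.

L ≈ 7.89 mg/L

L_t = L₀ e^(−k_d t) = 60.7 × e^(−0.327×6.24) = 60.7 × 0.1300 = 7.889 mg/L.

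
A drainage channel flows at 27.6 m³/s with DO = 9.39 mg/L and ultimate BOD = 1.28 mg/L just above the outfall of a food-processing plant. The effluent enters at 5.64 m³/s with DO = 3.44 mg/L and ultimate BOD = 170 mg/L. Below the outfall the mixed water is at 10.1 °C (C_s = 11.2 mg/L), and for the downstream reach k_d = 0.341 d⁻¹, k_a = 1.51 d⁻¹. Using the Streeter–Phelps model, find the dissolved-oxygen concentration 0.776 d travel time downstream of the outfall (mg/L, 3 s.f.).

Mixed DO = (27.6×9.39 + 5.64×3.44)/(27.6+5.64) = 278.6/33.24 = 8.380 mg/L.
Mixed L₀ = (27.6×1.28 + 5.64×170)/(33.24) = 994.1/33.24 = 29.91 mg/L.
Initial deficit D₀ = C_s − DO₀ = 11.2 − 8.380 = 2.820 mg/L.
D(0.776) = [0.341×29.91/(1.51−0.341)](e^(−0.341×0.776) − e^(−1.51×0.776)) + 2.820 e^(−1.51×0.776)
= 8.724 × (0.7675 − 0.3098) + 2.820 × 0.3098 = 4.866 mg/L.
DO = 11.2 − 4.866 = 6.334 mg/L.

DO ≈ 6.33 mg/L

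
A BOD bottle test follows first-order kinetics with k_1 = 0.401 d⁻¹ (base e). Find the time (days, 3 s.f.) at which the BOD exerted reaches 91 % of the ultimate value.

t ≈ 6.00 d

y/L₀ = 1 − e^(−k_1 t) = 0.91 ⇒ e^(−k_1 t) = 0.0900
t = −ln(0.0900) / 0.401 = 2.408 / 0.401 = 6.005 d.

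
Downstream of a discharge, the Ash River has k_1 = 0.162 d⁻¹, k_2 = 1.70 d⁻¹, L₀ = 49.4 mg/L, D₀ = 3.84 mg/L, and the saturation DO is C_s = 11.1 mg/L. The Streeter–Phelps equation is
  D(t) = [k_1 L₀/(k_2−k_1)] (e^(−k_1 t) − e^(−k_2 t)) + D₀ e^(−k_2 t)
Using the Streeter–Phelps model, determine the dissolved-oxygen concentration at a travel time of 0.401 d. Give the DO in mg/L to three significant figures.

DO ≈ 6.91 mg/L

k_1 L₀/(k_2−k_1) = 0.162×49.4/(1.70−0.162) = 8.003/1.538 = 5.203 mg/L.
e^(−k_1 t) = e^(−0.162×0.4010) = 0.9371; e^(−k_2 t) = e^(−1.70×0.4010) = 0.5058.
D = 5.203 × (0.9371 − 0.5058) + 3.84 × 0.5058 = 2.244 + 1.942 = 4.187 mg/L.
DO = C_s − D = 11.1 − 4.187 = 6.913 mg/L.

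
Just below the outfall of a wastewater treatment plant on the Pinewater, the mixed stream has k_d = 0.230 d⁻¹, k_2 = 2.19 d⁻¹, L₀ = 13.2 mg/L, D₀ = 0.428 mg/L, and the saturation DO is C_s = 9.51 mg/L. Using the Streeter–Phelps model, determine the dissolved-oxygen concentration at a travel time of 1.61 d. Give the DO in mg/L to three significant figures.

DO ≈ 8.47 mg/L

k_d L₀/(k_2−k_d) = 0.230×13.2/(2.19−0.230) = 3.036/1.960 = 1.549 mg/L.
e^(−k_d t) = e^(−0.230×1.610) = 0.6905; e^(−k_2 t) = e^(−2.19×1.610) = 0.02943.
D = 1.549 × (0.6905 − 0.02943) + 0.428 × 0.02943 = 1.024 + 0.01259 = 1.037 mg/L.
DO = C_s − D = 9.51 − 1.037 = 8.473 mg/L.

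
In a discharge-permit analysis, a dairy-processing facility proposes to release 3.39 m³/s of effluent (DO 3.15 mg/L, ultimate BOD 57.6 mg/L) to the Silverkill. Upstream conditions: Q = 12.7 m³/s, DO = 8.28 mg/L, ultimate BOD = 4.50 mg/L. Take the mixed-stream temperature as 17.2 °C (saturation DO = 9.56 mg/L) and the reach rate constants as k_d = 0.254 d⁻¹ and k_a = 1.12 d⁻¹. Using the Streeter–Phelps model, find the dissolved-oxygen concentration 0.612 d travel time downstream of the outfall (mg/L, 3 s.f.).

Mixed DO = (12.7×8.28 + 3.39×3.15)/(12.7+3.39) = 115.8/16.09 = 7.199 mg/L.
Mixed L₀ = (12.7×4.50 + 3.39×57.6)/(16.09) = 252.4/16.09 = 15.69 mg/L.
Initial deficit D₀ = C_s − DO₀ = 9.56 − 7.199 = 2.361 mg/L.
D(0.612) = [0.254×15.69/(1.12−0.254)](e^(−0.254×0.612) − e^(−1.12×0.612)) + 2.361 e^(−1.12×0.612)
= 4.601 × (0.8560 − 0.5039) + 2.361 × 0.5039 = 2.810 mg/L.
DO = 9.56 − 2.810 = 6.750 mg/L.

DO ≈ 6.75 mg/L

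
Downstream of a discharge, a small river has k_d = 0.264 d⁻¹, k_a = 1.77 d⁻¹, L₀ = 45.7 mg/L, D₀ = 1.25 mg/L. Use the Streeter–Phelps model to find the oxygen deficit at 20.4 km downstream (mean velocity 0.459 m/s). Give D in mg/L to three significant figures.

Travel time t = x/v = 20.4 km / (0.459 m/s) = 20400 m / 0.459 m/s = 44440 s = 0.5144 d.
k_d L₀/(k_a−k_d) = 0.264×45.7/(1.77−0.264) = 12.06/1.506 = 8.011 mg/L.
e^(−k_d t) = e^(−0.264×0.5144) = 0.8730; e^(−k_a t) = e^(−1.77×0.5144) = 0.4023.
D = 8.011 × (0.8730 − 0.4023) + 1.25 × 0.4023 = 3.771 + 0.5029 = 4.274 mg/L.

D ≈ 4.27 mg/L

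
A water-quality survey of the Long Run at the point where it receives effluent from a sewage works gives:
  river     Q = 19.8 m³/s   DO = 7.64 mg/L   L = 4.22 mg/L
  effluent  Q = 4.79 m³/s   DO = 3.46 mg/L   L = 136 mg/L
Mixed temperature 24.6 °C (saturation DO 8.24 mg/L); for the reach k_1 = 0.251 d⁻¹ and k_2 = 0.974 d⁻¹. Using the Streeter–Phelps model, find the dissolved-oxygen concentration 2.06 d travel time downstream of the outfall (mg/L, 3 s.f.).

Mixed DO = (19.8×7.64 + 4.79×3.46)/(19.8+4.79) = 167.8/24.59 = 6.826 mg/L.
Mixed L₀ = (19.8×4.22 + 4.79×136)/(24.59) = 735.0/24.59 = 29.89 mg/L.
Initial deficit D₀ = C_s − DO₀ = 8.24 − 6.826 = 1.414 mg/L.
D(2.06) = [0.251×29.89/(0.974−0.251)](e^(−0.251×2.06) − e^(−0.974×2.06)) + 1.414 e^(−0.974×2.06)
= 10.38 × (0.5963 − 0.1345) + 1.414 × 0.1345 = 4.982 mg/L.
DO = 8.24 − 4.982 = 3.258 mg/L.

DO ≈ 3.26 mg/L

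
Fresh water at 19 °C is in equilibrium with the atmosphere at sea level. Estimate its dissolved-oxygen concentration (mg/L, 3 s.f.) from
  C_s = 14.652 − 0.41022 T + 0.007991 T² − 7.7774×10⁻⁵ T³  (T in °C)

C_s = 14.652 − 0.41022×19 + 0.007991×19² − 7.7774×10⁻⁵×19³ = 9.209 mg/L.

C_s ≈ 9.21 mg/L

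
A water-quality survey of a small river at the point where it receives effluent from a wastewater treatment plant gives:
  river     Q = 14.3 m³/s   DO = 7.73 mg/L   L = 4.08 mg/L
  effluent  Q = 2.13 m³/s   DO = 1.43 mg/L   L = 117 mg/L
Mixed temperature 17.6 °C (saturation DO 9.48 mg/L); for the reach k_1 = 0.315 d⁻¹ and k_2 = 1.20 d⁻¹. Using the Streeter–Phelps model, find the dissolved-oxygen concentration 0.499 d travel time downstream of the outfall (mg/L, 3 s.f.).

DO ≈ 6.04 mg/L

Mixed DO = (14.3×7.73 + 2.13×1.43)/(14.3+2.13) = 113.6/16.43 = 6.913 mg/L.
Mixed L₀ = (14.3×4.08 + 2.13×117)/(16.43) = 307.6/16.43 = 18.72 mg/L.
Initial deficit D₀ = C_s − DO₀ = 9.48 − 6.913 = 2.567 mg/L.
D(0.499) = [0.315×18.72/(1.20−0.315)](e^(−0.315×0.499) − e^(−1.20×0.499)) + 2.567 e^(−1.20×0.499)
= 6.663 × (0.8545 − 0.5495) + 2.567 × 0.5495 = 3.443 mg/L.
DO = 9.48 − 3.443 = 6.037 mg/L.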